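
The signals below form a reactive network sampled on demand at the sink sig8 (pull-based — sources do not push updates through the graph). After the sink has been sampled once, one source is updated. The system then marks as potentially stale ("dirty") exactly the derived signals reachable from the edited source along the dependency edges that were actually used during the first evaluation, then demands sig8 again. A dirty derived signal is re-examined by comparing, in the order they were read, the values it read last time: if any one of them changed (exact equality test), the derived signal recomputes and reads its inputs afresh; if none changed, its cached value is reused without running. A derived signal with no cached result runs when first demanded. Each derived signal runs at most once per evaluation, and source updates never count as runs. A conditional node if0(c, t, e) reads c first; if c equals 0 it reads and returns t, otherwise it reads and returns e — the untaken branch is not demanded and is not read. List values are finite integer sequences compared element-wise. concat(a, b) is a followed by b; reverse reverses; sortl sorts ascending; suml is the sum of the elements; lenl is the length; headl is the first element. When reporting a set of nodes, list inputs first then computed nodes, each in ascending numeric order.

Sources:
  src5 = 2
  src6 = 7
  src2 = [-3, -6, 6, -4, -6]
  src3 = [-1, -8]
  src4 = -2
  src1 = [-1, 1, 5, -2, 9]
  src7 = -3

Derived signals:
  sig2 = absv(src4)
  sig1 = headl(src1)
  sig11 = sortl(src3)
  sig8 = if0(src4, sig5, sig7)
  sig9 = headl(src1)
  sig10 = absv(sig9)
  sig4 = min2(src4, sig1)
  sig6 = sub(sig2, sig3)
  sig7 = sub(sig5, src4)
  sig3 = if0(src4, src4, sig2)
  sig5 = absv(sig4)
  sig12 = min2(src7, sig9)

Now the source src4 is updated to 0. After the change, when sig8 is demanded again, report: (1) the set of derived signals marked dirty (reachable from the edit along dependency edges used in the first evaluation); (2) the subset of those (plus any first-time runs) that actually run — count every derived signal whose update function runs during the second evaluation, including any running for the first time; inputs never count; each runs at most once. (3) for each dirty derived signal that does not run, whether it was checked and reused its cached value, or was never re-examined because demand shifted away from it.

Initial pass — values computed on the first demand:
  sig1 = headl([-1, 1, 5, -2, 9]) = -1
  sig4 = min2(-2, -1) = -2
  sig5 = absv(-2) = 2
  sig7 = sub(2, -2) = 4
  sig8 = if0(src4=-2 -> else branch sig7) = 4

Second demand — change propagation:
  sig4: re-runs because src4 -2->0; new result -1.
  sig5: re-runs because sig4 -2->-1; new result 1.
  sig7: dirty yet unreached — the second evaluation never asks for it.
  sig8: re-runs because src4 -2->0; new result 1.

The important point: the flipped condition redirects demand; sig7 is left stale, never re-checked.

Dirty set: sig4, sig5, sig7, sig8.
Run set: sig4, sig5, sig8 (3 run).
Left stale — demand moved off them: sig7.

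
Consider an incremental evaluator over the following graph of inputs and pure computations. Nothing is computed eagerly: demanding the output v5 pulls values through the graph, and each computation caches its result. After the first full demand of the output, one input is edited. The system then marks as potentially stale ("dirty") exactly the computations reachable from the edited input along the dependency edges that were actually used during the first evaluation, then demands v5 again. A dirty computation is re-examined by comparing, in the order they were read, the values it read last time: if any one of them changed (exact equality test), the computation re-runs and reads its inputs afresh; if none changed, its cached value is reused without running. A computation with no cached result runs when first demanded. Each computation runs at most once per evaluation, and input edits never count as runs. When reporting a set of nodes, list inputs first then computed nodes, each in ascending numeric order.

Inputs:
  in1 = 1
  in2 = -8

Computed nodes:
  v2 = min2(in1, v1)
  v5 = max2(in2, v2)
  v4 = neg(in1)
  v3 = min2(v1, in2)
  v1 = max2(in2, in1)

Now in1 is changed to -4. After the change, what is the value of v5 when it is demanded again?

v5 now evaluates to -4.

Initial pass — values computed on the first demand:
  v1 = max2(-8, 1) = 1
  v2 = min2(1, 1) = 1
  v5 = max2(-8, 1) = 1

Second demand — change propagation:
  v1: re-runs because in1 1->-4; new result -4.
  v2: re-runs because in1 1->-4; v1 1->-4; new result -4.
  v5: re-runs because v2 1->-4; new result -4.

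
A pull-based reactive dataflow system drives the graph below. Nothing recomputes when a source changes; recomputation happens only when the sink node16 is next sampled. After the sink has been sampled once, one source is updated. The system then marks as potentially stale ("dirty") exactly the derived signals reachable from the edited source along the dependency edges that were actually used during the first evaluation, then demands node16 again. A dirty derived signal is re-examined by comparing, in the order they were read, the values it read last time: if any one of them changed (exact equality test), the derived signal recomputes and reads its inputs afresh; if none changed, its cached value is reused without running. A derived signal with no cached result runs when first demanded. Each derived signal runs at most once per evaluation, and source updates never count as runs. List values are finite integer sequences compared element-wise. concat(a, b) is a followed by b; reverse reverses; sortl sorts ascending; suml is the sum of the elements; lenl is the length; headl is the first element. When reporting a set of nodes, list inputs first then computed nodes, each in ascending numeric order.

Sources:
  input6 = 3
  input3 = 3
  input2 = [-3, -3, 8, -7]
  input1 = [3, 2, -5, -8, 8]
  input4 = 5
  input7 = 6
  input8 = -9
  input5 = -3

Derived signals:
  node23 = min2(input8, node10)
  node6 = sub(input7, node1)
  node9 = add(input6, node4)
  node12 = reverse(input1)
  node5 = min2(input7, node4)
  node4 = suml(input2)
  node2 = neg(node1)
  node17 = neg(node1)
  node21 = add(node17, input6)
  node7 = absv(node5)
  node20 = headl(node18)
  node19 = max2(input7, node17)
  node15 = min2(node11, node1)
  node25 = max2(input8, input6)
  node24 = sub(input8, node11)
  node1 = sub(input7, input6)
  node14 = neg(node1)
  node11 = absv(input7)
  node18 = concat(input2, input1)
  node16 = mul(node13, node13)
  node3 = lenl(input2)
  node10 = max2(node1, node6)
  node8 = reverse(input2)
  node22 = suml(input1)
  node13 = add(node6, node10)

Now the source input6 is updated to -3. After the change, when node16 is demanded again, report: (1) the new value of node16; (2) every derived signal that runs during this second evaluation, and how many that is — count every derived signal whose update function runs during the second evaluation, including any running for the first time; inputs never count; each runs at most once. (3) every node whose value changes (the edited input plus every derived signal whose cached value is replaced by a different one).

First evaluation (everything demanded from the output):
  node1 = sub(6, 3) = 3
  node6 = sub(6, 3) = 3
  node10 = max2(3, 3) = 3
  node13 = add(3, 3) = 6
  node16 = mul(6, 6) = 36

Propagation after the edit:
  node1: runs — input6 3->-3; result 9.
  node6: runs — node1 3->9; result -3.
  node10: runs — node1 3->9; node6 3->-3; result 9.
  node13: runs — node6 3->-3; node10 3->9; result 6 (same value as before).
  node16: checked — values it read are unchanged (node13 unchanged, node13 unchanged); reused cached 36 without running.

Key observation: the change is absorbed at node13 — it re-runs but produces the same value, and the output's value is unchanged.

New value of node16: 36.
Derived signals that run: node1, node6, node10, node13 — 4 in total.
Values that change: input6, node1, node6, node10.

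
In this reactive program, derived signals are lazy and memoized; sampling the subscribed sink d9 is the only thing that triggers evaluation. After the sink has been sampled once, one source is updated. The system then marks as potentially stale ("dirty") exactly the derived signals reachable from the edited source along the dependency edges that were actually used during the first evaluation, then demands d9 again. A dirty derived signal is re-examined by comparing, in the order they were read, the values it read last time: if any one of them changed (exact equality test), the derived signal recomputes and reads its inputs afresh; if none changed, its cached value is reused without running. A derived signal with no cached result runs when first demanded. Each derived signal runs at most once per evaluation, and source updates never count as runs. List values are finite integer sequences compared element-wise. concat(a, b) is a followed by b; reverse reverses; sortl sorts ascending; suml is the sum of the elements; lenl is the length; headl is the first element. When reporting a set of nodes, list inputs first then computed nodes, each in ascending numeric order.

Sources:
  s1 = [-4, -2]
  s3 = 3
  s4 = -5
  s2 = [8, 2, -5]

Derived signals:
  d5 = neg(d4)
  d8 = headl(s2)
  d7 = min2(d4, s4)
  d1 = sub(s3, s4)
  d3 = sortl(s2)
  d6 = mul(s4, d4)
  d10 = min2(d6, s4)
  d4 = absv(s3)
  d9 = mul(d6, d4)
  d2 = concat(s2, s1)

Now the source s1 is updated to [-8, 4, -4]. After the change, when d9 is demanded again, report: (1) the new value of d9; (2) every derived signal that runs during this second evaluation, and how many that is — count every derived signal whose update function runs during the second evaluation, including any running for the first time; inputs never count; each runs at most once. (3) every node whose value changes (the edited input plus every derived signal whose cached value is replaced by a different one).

Demanding d9 again yields -45.
0 derived signals run: none.
The nodes whose values change: s1.
Note the shortcut — s1 feeds only undemanded nodes, so no recomputation happens.

First demand of the output computes:
  d4 = absv(3) = 3
  d6 = mul(-5, 3) = -15
  d9 = mul(-15, 3) = -45

After the edit, cleaning proceeds:
  s1 only reaches undemanded nodes; the second demand re-runs nothing.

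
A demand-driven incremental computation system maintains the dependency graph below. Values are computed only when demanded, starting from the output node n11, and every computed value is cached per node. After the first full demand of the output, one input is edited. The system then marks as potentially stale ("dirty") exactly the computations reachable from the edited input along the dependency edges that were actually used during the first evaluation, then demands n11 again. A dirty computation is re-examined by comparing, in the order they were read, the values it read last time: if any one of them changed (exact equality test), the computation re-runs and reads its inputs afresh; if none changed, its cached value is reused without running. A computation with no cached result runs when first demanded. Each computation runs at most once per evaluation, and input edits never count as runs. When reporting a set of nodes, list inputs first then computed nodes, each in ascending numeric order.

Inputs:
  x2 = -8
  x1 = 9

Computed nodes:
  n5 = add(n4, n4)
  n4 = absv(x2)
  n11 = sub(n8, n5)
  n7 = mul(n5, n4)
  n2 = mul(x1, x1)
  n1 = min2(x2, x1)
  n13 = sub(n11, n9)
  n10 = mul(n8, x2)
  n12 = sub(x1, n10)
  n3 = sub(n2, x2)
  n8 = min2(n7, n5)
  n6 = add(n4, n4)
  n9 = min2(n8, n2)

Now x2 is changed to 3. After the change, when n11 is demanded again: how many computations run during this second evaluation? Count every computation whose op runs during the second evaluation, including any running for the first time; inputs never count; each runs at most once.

First evaluation (everything demanded from the output):
  n4 = absv(-8) = 8
  n5 = add(8, 8) = 16
  n7 = mul(16, 8) = 128
  n8 = min2(128, 16) = 16
  n11 = sub(16, 16) = 0

Propagation after the edit:
  n4: runs — x2 -8->3; result 3.
  n5: runs — n4 8->3; n4 8->3; result 6.
  n7: runs — n5 16->6; n4 8->3; result 18.
  n8: runs — n7 128->18; n5 16->6; result 6.
  n11: runs — n8 16->6; n5 16->6; result 0 (same value as before).

Computations that run: n4, n5, n7, n8, n11 — 5 in total.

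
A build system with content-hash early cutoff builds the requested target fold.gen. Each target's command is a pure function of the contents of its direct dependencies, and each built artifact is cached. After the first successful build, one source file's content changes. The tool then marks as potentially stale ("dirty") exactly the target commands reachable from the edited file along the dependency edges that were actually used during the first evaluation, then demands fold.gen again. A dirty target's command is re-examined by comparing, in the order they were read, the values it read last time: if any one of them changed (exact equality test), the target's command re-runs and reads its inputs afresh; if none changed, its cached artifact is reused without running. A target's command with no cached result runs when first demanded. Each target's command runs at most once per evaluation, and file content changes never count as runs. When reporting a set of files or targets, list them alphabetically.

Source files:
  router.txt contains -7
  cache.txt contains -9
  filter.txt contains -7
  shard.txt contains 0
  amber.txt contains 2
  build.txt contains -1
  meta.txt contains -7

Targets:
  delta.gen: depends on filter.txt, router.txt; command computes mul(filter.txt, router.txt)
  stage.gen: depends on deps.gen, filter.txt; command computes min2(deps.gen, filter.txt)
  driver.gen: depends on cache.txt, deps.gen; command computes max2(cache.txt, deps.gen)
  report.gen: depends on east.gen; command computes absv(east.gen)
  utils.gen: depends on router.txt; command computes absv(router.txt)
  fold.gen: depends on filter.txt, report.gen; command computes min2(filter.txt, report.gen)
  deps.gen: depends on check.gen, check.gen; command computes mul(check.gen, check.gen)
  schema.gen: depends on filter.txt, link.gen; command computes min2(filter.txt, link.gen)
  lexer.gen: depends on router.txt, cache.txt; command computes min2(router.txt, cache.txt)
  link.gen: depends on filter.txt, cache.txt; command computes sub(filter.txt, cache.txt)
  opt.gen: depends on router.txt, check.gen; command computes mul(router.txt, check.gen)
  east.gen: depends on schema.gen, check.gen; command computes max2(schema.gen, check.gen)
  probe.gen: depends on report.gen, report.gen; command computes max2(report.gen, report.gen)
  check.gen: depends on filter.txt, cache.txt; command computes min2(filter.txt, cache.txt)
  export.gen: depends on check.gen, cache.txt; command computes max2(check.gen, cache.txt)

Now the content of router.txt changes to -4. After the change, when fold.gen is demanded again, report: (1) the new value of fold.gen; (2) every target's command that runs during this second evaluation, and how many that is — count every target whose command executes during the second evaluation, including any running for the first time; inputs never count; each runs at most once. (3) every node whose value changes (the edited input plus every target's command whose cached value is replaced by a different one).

New value of fold.gen: -7.
Target commands that run: none — 0 in total.
Values that change: router.txt.
Key observation: router.txt is never demanded by the output, so the edit triggers no recomputation at all.

First evaluation (everything demanded from the output):
  check.gen = min2(-7, -9) = -9
  link.gen = sub(-7, -9) = 2
  schema.gen = min2(-7, 2) = -7
  east.gen = max2(-7, -9) = -7
  report.gen = absv(-7) = 7
  fold.gen = min2(-7, 7) = -7

Propagation after the edit:
  router.txt feeds no computation that the output demands — nothing is marked dirty and nothing runs.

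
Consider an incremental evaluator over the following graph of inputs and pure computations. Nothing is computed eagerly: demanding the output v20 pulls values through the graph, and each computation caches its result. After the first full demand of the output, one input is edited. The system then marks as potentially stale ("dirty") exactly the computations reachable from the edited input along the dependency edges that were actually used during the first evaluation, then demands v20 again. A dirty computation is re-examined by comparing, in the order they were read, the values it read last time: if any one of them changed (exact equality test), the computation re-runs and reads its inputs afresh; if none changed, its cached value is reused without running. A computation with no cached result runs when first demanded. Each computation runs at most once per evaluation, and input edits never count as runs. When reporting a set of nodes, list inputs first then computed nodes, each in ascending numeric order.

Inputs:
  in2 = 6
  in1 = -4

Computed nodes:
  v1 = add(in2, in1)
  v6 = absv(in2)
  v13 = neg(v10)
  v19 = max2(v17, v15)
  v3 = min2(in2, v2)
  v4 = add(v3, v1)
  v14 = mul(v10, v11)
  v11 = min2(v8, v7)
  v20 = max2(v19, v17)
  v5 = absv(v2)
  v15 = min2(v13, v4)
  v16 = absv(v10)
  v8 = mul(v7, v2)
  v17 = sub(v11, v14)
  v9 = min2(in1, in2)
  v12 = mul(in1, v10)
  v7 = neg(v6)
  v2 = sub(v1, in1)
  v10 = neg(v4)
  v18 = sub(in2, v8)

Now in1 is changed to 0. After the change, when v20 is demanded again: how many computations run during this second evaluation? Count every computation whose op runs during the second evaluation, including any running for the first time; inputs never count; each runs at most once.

Run set: v1, v2, v4, v10, v13, v14, v15, v17, v19, v20 (10 run).
The important point: at v3 every value read last time is unchanged, so the dirty flag clears without a run.

Initial pass — values computed on the first demand:
  v1 = add(6, -4) = 2
  v2 = sub(2, -4) = 6
  v3 = min2(6, 6) = 6
  v4 = add(6, 2) = 8
  v6 = absv(6) = 6
  v7 = neg(6) = -6
  v8 = mul(-6, 6) = -36
  v10 = neg(8) = -8
  v11 = min2(-36, -6) = -36
  v13 = neg(-8) = 8
  v14 = mul(-8, -36) = 288
  v15 = min2(8, 8) = 8
  v17 = sub(-36, 288) = -324
  v19 = max2(-324, 8) = 8
  v20 = max2(8, -324) = 8

Second demand — change propagation:
  v1: re-runs because in1 -4->0; new result 6.
  v2: re-runs because v1 2->6; in1 -4->0; new result 6 (unchanged).
  v3: re-examined; everything it read last time is the same (in2 unchanged, v2 unchanged) — cache 6 kept, no run.
  v4: re-runs because v1 2->6; new result 12.
  v8: re-examined; everything it read last time is the same (v7 unchanged, v2 unchanged) — cache -36 kept, no run.
  v10: re-runs because v4 8->12; new result -12.
  v11: re-examined; everything it read last time is the same (v8 unchanged, v7 unchanged) — cache -36 kept, no run.
  v13: re-runs because v10 -8->-12; new result 12.
  v14: re-runs because v10 -8->-12; new result 432.
  v15: re-runs because v13 8->12; v4 8->12; new result 12.
  v17: re-runs because v14 288->432; new result -468.
  v19: re-runs because v17 -324->-468; v15 8->12; new result 12.
  v20: re-runs because v19 8->12; v17 -324->-468; new result 12.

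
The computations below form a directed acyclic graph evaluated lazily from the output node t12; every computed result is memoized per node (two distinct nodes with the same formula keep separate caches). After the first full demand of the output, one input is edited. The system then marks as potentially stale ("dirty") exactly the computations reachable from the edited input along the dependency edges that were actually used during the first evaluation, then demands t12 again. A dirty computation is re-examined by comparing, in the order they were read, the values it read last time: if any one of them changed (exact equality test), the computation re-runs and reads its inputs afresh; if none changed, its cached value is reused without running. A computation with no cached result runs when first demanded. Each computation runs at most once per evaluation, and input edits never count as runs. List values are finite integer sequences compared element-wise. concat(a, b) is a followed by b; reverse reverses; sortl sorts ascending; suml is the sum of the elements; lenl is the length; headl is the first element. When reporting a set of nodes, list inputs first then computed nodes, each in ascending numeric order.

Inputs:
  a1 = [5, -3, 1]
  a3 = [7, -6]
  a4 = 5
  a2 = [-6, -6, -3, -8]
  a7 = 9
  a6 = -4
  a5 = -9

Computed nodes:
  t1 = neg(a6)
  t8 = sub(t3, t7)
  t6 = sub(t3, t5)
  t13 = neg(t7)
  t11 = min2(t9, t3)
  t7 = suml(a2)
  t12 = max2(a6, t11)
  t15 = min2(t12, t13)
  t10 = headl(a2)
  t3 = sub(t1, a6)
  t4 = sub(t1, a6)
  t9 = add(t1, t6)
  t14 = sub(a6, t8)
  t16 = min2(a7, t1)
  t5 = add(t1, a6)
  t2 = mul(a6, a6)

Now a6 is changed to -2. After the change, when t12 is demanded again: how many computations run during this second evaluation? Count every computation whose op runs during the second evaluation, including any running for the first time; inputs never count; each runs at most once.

7 computations run: t1, t3, t5, t6, t9, t11, t12.

First demand of the output computes:
  t1 = neg(-4) = 4
  t3 = sub(4, -4) = 8
  t5 = add(4, -4) = 0
  t6 = sub(8, 0) = 8
  t9 = add(4, 8) = 12
  t11 = min2(12, 8) = 8
  t12 = max2(-4, 8) = 8

After the edit, cleaning proceeds:
  t1: a read changed (a6 -4->-2) — executes, giving 2.
  t3: a read changed (t1 4->2; a6 -4->-2) — executes, giving 4.
  t5: a read changed (t1 4->2; a6 -4->-2) — executes, giving 0 — identical to its old value.
  t6: a read changed (t3 8->4) — executes, giving 4.
  t9: a read changed (t1 4->2; t6 8->4) — executes, giving 6.
  t11: a read changed (t9 12->6; t3 8->4) — executes, giving 4.
  t12: a read changed (a6 -4->-2; t11 8->4) — executes, giving 4.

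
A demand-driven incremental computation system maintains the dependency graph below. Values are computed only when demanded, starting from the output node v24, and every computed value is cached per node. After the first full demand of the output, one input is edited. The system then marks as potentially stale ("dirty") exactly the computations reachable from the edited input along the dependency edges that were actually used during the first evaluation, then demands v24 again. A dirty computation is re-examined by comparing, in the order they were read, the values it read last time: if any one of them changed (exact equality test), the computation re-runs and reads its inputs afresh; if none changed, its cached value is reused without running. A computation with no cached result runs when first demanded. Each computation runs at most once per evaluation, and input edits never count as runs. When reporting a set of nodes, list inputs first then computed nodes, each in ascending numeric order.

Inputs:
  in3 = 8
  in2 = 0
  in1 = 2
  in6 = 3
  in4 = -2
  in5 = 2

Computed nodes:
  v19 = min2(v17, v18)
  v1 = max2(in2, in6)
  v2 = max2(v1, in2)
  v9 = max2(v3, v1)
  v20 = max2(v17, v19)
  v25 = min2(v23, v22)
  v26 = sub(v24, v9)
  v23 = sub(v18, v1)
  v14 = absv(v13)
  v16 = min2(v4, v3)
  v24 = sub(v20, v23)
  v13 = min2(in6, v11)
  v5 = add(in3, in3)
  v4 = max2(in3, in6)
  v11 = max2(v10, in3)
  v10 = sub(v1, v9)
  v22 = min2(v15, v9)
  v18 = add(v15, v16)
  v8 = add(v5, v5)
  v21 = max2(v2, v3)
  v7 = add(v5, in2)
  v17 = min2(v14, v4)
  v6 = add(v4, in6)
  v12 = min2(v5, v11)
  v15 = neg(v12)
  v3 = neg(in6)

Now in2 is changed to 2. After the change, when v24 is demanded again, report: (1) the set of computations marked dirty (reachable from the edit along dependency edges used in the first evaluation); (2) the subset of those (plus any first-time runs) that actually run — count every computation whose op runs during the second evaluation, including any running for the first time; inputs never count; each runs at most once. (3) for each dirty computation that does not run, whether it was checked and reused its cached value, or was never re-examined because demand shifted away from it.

Marked dirty: v1, v9, v10, v11, v12, v13, v14, v15, v17, v18, v19, v20, v23, v24.
Computations that run: v1 — 1 in total.
Checked but reused from cache: v9, v10, v11, v12, v13, v14, v15, v17, v18, v19, v20, v23, v24.
Key observation: the change is absorbed at v1 — it re-runs but produces the same value, and the output's value is unchanged.

First evaluation (everything demanded from the output):
  v1 = max2(0, 3) = 3
  v3 = neg(3) = -3
  v4 = max2(8, 3) = 8
  v5 = add(8, 8) = 16
  v9 = max2(-3, 3) = 3
  v10 = sub(3, 3) = 0
  v11 = max2(0, 8) = 8
  v12 = min2(16, 8) = 8
  v13 = min2(3, 8) = 3
  v14 = absv(3) = 3
  v15 = neg(8) = -8
  v16 = min2(8, -3) = -3
  v17 = min2(3, 8) = 3
  v18 = add(-8, -3) = -11
  v19 = min2(3, -11) = -11
  v20 = max2(3, -11) = 3
  v23 = sub(-11, 3) = -14
  v24 = sub(3, -14) = 17

Propagation after the edit:
  v1: runs — in2 0->2; result 3 (same value as before).
  v9: checked — values it read are unchanged (v3 unchanged, v1 unchanged); reused cached 3 without running.
  v10: checked — values it read are unchanged (v1 unchanged, v9 unchanged); reused cached 0 without running.
  v11: checked — values it read are unchanged (v10 unchanged, in3 unchanged); reused cached 8 without running.
  v12: checked — values it read are unchanged (v5 unchanged, v11 unchanged); reused cached 8 without running.
  v13: checked — values it read are unchanged (in6 unchanged, v11 unchanged); reused cached 3 without running.
  v14: checked — values it read are unchanged (v13 unchanged); reused cached 3 without running.
  v15: checked — values it read are unchanged (v12 unchanged); reused cached -8 without running.
  v17: checked — values it read are unchanged (v14 unchanged, v4 unchanged); reused cached 3 without running.
  v18: checked — values it read are unchanged (v15 unchanged, v16 unchanged); reused cached -11 without running.
  v19: checked — values it read are unchanged (v17 unchanged, v18 unchanged); reused cached -11 without running.
  v20: checked — values it read are unchanged (v17 unchanged, v19 unchanged); reused cached 3 without running.
  v23: checked — values it read are unchanged (v18 unchanged, v1 unchanged); reused cached -14 without running.
  v24: checked — values it read are unchanged (v20 unchanged, v23 unchanged); reused cached 17 without running.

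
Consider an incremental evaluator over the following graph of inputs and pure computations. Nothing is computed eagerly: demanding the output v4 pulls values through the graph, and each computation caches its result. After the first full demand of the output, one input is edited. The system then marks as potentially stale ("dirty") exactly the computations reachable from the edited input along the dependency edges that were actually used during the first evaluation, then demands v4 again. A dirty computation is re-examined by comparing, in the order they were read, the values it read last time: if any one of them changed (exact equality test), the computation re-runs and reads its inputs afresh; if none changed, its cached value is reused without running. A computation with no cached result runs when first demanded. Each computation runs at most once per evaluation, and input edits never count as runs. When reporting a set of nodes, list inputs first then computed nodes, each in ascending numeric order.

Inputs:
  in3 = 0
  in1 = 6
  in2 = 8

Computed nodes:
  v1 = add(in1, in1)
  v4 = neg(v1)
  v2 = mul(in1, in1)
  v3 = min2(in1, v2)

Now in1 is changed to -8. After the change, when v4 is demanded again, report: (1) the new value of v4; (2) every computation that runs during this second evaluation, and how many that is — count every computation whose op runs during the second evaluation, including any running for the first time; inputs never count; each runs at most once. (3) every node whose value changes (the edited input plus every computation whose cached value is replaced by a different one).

v4 now evaluates to 16.
Run set: v1, v4 (2 run).
Changed values: in1, v1, v4.

Initial pass — values computed on the first demand:
  v1 = add(6, 6) = 12
  v4 = neg(12) = -12

Second demand — change propagation:
  v1: re-runs because in1 6->-8; in1 6->-8; new result -16.
  v4: re-runs because v1 12->-16; new result 16.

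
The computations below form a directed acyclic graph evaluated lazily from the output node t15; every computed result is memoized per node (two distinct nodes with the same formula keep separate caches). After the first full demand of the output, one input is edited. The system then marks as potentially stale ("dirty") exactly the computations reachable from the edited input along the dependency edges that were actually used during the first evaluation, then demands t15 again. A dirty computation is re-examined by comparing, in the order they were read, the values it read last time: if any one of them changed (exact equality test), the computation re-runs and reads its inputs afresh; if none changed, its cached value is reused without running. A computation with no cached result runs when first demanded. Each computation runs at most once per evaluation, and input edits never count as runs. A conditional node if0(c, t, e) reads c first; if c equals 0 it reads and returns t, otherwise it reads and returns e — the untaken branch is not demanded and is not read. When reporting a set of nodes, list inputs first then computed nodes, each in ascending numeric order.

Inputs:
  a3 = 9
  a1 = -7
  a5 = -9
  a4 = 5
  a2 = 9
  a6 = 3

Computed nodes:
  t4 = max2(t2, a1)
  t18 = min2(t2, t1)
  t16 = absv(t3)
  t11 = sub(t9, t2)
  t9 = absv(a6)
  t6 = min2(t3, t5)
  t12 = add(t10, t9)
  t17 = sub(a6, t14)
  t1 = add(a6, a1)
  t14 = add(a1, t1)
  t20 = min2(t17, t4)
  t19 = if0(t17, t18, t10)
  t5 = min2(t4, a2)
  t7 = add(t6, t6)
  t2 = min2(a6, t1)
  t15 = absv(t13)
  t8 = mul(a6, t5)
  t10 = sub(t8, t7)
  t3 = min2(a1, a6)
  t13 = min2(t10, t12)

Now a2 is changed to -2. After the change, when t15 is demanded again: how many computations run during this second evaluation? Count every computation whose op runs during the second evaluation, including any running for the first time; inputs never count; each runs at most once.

First demand of the output computes:
  t1 = add(3, -7) = -4
  t2 = min2(3, -4) = -4
  t3 = min2(-7, 3) = -7
  t4 = max2(-4, -7) = -4
  t5 = min2(-4, 9) = -4
  t6 = min2(-7, -4) = -7
  t7 = add(-7, -7) = -14
  t8 = mul(3, -4) = -12
  t9 = absv(3) = 3
  t10 = sub(-12, -14) = 2
  t12 = add(2, 3) = 5
  t13 = min2(2, 5) = 2
  t15 = absv(2) = 2

After the edit, cleaning proceeds:
  t5: a read changed (a2 9->-2) — executes, giving -4 — identical to its old value.
  t6: dirty, but its reads are unchanged (t3 unchanged, t5 unchanged); cached -7 stands.
  t7: dirty, but its reads are unchanged (t6 unchanged, t6 unchanged); cached -14 stands.
  t8: dirty, but its reads are unchanged (a6 unchanged, t5 unchanged); cached -12 stands.
  t10: dirty, but its reads are unchanged (t8 unchanged, t7 unchanged); cached 2 stands.
  t12: dirty, but its reads are unchanged (t10 unchanged, t9 unchanged); cached 5 stands.
  t13: dirty, but its reads are unchanged (t10 unchanged, t12 unchanged); cached 2 stands.
  t15: dirty, but its reads are unchanged (t13 unchanged); cached 2 stands.

Note the absorption at t5: it re-runs yet its value is the same, leaving the output's value untouched.

1 computations run: t5.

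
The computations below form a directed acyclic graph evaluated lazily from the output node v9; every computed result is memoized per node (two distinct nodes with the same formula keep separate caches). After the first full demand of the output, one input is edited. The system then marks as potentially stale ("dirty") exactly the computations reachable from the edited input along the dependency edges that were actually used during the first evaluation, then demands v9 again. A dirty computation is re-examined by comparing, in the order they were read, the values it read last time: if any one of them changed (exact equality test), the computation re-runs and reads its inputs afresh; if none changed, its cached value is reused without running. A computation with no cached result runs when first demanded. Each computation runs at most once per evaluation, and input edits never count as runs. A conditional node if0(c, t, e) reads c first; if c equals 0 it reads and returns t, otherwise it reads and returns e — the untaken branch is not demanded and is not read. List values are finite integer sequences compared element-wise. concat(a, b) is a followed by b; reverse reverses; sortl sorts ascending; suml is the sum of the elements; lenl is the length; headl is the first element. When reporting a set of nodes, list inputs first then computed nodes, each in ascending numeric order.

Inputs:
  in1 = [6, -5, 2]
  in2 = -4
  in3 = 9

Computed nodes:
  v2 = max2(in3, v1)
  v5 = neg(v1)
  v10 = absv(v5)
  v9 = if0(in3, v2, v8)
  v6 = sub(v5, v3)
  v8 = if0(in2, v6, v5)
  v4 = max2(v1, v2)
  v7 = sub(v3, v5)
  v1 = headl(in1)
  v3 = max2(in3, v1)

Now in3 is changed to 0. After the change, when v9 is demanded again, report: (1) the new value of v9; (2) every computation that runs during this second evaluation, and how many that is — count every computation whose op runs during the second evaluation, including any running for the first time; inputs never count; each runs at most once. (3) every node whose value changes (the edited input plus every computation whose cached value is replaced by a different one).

First demand of the output computes:
  v1 = headl([6, -5, 2]) = 6
  v5 = neg(6) = -6
  v8 = if0(in2=-4 -> else branch v5) = -6
  v9 = if0(in3=9 -> else branch v8) = -6

After the edit, cleaning proceeds:
  v2: had never run; runs now, result 6.
  v9: a read changed (in3 9->0) — executes, giving 6.

Note the branch switch — v2 had no cache and runs now for the first time.

Demanding v9 again yields 6.
2 computations run: v2, v9.
The nodes whose values change: in3, v9.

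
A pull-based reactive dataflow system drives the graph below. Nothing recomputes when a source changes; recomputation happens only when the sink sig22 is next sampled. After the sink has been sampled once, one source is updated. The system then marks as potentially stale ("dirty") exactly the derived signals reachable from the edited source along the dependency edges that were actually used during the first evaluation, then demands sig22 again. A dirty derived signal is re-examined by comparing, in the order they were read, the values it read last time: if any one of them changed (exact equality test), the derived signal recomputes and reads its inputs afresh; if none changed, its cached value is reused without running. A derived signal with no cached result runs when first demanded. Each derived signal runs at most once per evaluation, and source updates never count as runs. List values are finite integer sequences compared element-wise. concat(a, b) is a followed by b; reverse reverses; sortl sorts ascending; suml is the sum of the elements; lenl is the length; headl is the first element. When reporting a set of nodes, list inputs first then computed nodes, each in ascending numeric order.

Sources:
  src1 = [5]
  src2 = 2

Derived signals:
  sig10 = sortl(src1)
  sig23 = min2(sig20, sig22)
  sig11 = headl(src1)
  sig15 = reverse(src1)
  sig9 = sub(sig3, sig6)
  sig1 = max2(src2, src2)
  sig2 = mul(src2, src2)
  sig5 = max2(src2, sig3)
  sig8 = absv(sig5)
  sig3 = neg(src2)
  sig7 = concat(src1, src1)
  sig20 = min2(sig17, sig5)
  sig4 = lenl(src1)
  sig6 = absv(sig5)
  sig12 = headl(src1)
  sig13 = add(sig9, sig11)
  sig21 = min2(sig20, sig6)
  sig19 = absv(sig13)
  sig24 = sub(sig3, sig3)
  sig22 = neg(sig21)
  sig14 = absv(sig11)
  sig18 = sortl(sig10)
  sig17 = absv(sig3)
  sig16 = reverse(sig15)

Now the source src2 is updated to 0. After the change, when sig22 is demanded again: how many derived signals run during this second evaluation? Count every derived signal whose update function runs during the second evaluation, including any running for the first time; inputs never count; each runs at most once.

First evaluation (everything demanded from the output):
  sig3 = neg(2) = -2
  sig5 = max2(2, -2) = 2
  sig6 = absv(2) = 2
  sig17 = absv(-2) = 2
  sig20 = min2(2, 2) = 2
  sig21 = min2(2, 2) = 2
  sig22 = neg(2) = -2

Propagation after the edit:
  sig3: runs — src2 2->0; result 0.
  sig5: runs — src2 2->0; sig3 -2->0; result 0.
  sig6: runs — sig5 2->0; result 0.
  sig17: runs — sig3 -2->0; result 0.
  sig20: runs — sig17 2->0; sig5 2->0; result 0.
  sig21: runs — sig20 2->0; sig6 2->0; result 0.
  sig22: runs — sig21 2->0; result 0.

Derived signals that run: sig3, sig5, sig6, sig17, sig20, sig21, sig22 — 7 in total.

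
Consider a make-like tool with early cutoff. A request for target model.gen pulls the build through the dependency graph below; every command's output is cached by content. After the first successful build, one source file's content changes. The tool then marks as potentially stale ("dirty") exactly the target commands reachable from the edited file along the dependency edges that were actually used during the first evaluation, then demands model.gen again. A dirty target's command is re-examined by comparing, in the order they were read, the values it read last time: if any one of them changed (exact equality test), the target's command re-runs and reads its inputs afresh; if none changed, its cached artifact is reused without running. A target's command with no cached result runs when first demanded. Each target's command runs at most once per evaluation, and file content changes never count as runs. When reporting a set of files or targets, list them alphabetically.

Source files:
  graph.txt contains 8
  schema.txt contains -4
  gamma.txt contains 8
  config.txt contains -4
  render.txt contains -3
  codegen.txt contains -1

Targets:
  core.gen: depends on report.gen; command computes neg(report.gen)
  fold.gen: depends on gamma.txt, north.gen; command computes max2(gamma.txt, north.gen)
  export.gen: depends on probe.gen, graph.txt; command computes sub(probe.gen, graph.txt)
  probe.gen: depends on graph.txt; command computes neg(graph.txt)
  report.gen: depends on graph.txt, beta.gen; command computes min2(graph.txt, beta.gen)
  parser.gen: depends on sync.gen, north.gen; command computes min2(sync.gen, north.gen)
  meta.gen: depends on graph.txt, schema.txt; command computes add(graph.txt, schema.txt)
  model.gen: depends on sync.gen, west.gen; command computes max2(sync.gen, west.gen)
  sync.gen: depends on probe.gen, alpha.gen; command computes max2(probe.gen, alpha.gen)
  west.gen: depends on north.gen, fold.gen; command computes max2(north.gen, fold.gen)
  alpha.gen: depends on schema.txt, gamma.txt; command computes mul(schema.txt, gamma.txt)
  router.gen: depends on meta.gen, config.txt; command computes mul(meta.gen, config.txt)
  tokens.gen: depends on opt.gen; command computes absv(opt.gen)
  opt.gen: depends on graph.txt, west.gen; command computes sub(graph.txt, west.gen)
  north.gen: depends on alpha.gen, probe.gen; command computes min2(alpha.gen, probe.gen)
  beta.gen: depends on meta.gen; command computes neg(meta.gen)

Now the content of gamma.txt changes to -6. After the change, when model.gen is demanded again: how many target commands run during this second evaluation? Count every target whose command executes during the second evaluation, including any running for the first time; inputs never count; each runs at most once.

First demand of the output computes:
  alpha.gen = mul(-4, 8) = -32
  probe.gen = neg(8) = -8
  north.gen = min2(-32, -8) = -32
  fold.gen = max2(8, -32) = 8
  sync.gen = max2(-8, -32) = -8
  west.gen = max2(-32, 8) = 8
  model.gen = max2(-8, 8) = 8

After the edit, cleaning proceeds:
  alpha.gen: a read changed (gamma.txt 8->-6) — executes, giving 24.
  north.gen: a read changed (alpha.gen -32->24) — executes, giving -8.
  fold.gen: a read changed (gamma.txt 8->-6; north.gen -32->-8) — executes, giving -6.
  sync.gen: a read changed (alpha.gen -32->24) — executes, giving 24.
  west.gen: a read changed (north.gen -32->-8; fold.gen 8->-6) — executes, giving -6.
  model.gen: a read changed (sync.gen -8->24; west.gen 8->-6) — executes, giving 24.

6 target commands run: alpha.gen, fold.gen, model.gen, north.gen, sync.gen, west.gen.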